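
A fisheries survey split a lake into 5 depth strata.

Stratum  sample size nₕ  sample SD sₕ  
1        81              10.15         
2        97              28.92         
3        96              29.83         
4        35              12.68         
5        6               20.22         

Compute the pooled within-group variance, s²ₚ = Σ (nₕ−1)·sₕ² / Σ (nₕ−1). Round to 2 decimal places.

582.51

1: (81−1)·10.15² = 80·103.0225 = 8241.8
2: (97−1)·28.92² = 96·836.3664 = 80291.1744
3: (96−1)·29.83² = 95·889.8289 = 84533.7455
4: (35−1)·12.68² = 34·160.7824 = 5466.6016
5: (6−1)·20.22² = 5·408.8484 = 2044.242
Numerator = 180577.5635; denominator = Σ(nₕ−1) = 310.
s²ₚ = 180577.5635/310 = 582.5083... → 582.51.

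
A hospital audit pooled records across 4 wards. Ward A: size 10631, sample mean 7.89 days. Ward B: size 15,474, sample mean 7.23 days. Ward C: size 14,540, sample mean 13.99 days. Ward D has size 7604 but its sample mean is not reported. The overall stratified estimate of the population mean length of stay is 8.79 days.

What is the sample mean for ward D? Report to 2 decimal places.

3.28

N = 10631 + 15474 + 14540 + 7604 = 48249.
Overall total = μ·N = 8.79·48249 = 424108.71.
Subtract the known strata: 10631·7.89 + 15474·7.23 + 14540·13.99 = 399170.21.
Remaining total for ward D: 424108.71 − 399170.21 = 24938.5.
Divide by its size: 24938.5 / 7604 = 3.2797... → 3.28.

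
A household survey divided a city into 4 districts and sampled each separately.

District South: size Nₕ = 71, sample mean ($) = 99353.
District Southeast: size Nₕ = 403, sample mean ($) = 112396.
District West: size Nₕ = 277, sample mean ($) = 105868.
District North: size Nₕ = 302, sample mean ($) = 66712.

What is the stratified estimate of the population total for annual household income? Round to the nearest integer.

101822111

South: 71·99353 = 7054063
Southeast: 403·112396 = 45295588
West: 277·105868 = 29325436
North: 302·66712 = 20147024
τ̂ = Σ Nₕx̄ₕ = 101822111.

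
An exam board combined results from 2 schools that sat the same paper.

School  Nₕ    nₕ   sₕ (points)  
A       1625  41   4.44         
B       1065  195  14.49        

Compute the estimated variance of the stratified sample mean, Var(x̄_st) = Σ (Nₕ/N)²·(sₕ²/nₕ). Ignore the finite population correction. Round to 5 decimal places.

0.34423

N = 2690; Wₕ = Nₕ/N.
school A: (1625/2690)²·4.44²/41 = 0.17546248
school B: (1065/2690)²·14.49²/195 = 0.16877061
Sum = 0.34423308 → 0.34423.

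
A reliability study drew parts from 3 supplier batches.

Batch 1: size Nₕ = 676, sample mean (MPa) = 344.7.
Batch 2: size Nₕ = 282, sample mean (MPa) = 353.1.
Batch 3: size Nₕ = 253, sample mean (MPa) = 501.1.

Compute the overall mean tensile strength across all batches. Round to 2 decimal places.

379.33

x̄_st = (Σ Nₕx̄ₕ) / (Σ Nₕ) = (676·344.7 + 282·353.1 + 253·501.1) / 1211
= 459369.7 / 1211 = 379.3309... → 379.33.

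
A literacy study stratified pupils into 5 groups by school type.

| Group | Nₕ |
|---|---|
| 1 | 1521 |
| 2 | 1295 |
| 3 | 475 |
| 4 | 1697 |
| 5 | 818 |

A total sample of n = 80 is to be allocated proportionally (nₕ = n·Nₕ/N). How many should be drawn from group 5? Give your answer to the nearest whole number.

11

N = 1521 + 1295 + 475 + 1697 + 818 = 5806.
n_5 = 80·818/5806 = 11.271... → 11.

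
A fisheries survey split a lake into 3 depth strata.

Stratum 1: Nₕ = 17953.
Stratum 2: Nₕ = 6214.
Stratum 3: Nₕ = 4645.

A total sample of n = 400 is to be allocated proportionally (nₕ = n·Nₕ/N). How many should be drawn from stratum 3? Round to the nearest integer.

64

N = 17953 + 6214 + 4645 = 28812.
n_3 = 400·4645/28812 = 64.487... → 64.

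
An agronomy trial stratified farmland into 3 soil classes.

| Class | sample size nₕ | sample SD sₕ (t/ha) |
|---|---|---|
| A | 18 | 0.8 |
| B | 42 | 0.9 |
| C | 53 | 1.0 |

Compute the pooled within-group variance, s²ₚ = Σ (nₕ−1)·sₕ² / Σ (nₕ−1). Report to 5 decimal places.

0.87355

Degrees of freedom: 17 + 41 + 52 = 110.
Σ(nₕ−1)sₕ² = 17·0.64 + 41·0.81 + 52·1 = 96.09.
s²ₚ = 96.09 / 110 = 0.8735455... → 0.87355.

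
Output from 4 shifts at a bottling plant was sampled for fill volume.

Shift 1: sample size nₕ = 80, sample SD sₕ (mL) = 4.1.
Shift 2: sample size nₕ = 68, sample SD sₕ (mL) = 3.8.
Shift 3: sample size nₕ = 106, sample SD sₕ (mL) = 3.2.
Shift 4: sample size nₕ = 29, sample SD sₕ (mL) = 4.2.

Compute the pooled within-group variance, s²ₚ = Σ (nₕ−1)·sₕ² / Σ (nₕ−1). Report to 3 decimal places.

13.852

Degrees of freedom: 79 + 67 + 105 + 28 = 279.
Σ(nₕ−1)sₕ² = 79·16.81 + 67·14.44 + 105·10.24 + 28·17.64 = 3864.59.
s²ₚ = 3864.59 / 279 = 13.85158... → 13.852.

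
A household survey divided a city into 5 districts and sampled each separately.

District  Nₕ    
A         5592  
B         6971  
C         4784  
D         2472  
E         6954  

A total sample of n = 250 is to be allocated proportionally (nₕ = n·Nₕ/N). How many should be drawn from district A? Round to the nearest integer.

52

N = 5592 + 6971 + 4784 + 2472 + 6954 = 26773.
n_A = 250·5592/26773 = 52.217... → 52.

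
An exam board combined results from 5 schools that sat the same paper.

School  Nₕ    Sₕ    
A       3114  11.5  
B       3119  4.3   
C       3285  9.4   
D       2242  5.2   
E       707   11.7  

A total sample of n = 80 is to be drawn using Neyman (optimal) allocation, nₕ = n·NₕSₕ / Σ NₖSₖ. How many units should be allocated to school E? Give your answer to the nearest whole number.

7

A: NₕSₕ = 3114·11.5 = 35811
B: NₕSₕ = 3119·4.3 = 13411.7
C: NₕSₕ = 3285·9.4 = 30879
D: NₕSₕ = 2242·5.2 = 11658.4
E: NₕSₕ = 707·11.7 = 8271.9
Σ NₕSₕ = 100032.
n_E = 80·8271.9/100032 = 6.615... → 7.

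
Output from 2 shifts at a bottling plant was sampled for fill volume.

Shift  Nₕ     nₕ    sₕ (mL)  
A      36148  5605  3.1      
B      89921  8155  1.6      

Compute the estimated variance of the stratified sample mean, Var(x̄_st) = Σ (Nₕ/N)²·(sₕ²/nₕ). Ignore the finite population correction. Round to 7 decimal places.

0.0003007

N = 126069. Term for each stratum: Wₕ²sₕ²/nₕ.
Var(x̄_st) = 0.0001409612 + 0.0001597061 = 0.0003006674 → 0.0003007.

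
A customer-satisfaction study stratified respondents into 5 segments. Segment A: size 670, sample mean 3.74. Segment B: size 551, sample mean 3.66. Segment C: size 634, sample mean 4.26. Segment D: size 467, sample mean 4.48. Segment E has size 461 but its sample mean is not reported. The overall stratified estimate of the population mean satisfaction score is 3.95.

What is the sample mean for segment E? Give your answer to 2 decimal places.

3.64

N = 670 + 551 + 634 + 467 + 461 = 2783.
Overall total = μ·N = 3.95·2783 = 10992.85.
Subtract the known strata: 670·3.74 + 551·3.66 + 634·4.26 + 467·4.48 = 9315.46.
Remaining total for segment E: 10992.85 − 9315.46 = 1677.39.
Divide by its size: 1677.39 / 461 = 3.6386... → 3.64.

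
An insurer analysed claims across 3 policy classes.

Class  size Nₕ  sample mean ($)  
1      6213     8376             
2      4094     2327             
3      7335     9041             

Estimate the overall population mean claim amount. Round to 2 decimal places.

x̄_st = (Σ Nₕx̄ₕ) / (Σ Nₕ) = (6213·8376 + 4094·2327 + 7335·9041) / 17642
= 127882561 / 17642 = 7248.7564... → 7248.76.

7248.76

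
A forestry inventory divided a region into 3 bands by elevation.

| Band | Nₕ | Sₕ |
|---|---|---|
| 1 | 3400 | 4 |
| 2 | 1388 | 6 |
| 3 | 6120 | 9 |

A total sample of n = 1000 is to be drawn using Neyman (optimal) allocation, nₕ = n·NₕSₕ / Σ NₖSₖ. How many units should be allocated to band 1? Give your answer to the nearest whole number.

1: NₕSₕ = 3400·4 = 13600
2: NₕSₕ = 1388·6 = 8328
3: NₕSₕ = 6120·9 = 55080
Σ NₕSₕ = 77008.
n_1 = 1000·13600/77008 = 176.605... → 177.

177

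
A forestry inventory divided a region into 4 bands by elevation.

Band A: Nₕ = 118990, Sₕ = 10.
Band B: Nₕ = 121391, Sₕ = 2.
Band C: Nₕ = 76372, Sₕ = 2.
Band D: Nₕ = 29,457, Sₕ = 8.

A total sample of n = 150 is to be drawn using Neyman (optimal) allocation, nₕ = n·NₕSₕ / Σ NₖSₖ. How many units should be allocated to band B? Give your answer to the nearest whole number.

20

Σ NₕSₕ = 118990·10 + 121391·2 + 76372·2 + 29457·8 = 1821082.
Share for B: 242782/1821082 = 0.13332.
n_B = 150 × 0.13332 = 19.998... → 20.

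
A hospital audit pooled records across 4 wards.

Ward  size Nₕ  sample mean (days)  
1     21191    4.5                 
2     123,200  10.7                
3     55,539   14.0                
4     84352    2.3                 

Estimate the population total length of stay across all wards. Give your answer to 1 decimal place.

2385155.1

Population total = Σ Nₕ·x̄ₕ (each stratum's size times its mean).
21191·4.5 + 123200·10.7 + 55539·14.0 + 84352·2.3 = 95359.5 + 1318240 + 777546 + 194009.6 = 2385155.1.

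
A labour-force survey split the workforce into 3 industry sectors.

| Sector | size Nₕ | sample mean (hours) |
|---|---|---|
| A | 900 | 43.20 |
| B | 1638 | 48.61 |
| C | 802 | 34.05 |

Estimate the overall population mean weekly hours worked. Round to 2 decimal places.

N = 900 + 1638 + 802 = 3340.
Weight each subgroup mean by Nₕ/N and sum.
Σ Nₕx̄ₕ = 900·43.20 + 1638·48.61 + 802·34.05 = 38880 + 79623.18 + 27308.1 = 145811.28.
Divide by N: 145811.28 / 3340 = 43.6561... → 43.66.

43.66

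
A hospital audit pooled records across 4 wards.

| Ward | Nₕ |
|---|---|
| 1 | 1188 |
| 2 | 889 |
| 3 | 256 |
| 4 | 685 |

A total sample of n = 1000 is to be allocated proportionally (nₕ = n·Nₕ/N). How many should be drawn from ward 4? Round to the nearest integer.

227

Share of ward 4 = 685/3018 = 0.22697.
Allocate 1000 × 0.22697 = 226.972... → 227.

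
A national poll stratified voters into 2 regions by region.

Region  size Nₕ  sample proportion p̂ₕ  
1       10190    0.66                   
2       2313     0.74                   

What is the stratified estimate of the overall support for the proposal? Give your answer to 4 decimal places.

0.6748

N = 10190 + 2313 = 12503.
Overall proportion = Σ (Nₕ/N)·p̂ₕ.
Σ Nₕp̂ₕ = 6725.4 + 1711.62 = 8437.02.
8437.02 / 12503 = 0.674800... → 0.6748.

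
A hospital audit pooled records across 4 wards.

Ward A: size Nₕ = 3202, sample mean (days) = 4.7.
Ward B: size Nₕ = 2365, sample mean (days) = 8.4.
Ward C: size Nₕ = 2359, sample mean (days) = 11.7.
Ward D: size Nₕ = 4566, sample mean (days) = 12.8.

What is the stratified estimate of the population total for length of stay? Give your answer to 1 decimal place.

120960.5

Estimate total by summing Nₕ·x̄ₕ over strata.
3202·4.7 + 2365·8.4 + 2359·11.7 + 4566·12.8 = 15049.4 + 19866 + 27600.3 + 58444.8 = 120960.5.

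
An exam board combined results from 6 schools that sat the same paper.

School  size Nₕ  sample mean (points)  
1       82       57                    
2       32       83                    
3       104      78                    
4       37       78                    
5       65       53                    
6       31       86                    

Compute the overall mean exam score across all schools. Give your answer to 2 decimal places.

69.63

x̄_st = (Σ Nₕx̄ₕ) / (Σ Nₕ) = (82·57 + 32·83 + 104·78 + 37·78 + 65·53 + 31·86) / 351
= 24439 / 351 = 69.6268... → 69.63.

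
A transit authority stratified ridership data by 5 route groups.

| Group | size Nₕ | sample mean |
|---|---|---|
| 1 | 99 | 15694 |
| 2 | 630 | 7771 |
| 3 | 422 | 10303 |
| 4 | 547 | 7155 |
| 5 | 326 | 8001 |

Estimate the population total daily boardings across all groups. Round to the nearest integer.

Population total = Σ Nₕ·x̄ₕ (each stratum's size times its mean).
99·15694 + 630·7771 + 422·10303 + 547·7155 + 326·8001 = 1553706 + 4895730 + 4347866 + 3913785 + 2608326 = 17319413.

17319413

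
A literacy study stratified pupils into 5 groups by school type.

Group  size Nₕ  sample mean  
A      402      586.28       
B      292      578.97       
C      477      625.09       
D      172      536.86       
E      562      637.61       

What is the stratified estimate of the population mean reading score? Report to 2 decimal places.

605.56

x̄_st = (Σ Nₕx̄ₕ) / (Σ Nₕ) = (402·586.28 + 292·578.97 + 477·625.09 + 172·536.86 + 562·637.61) / 1905
= 1153588.47 / 1905 = 605.5583... → 605.56.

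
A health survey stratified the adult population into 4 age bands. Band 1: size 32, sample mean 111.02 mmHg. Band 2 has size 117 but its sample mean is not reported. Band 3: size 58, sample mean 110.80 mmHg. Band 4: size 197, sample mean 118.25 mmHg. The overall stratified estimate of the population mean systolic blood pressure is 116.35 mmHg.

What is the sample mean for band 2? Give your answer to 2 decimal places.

Σ Nₕx̄ₕ = N·μ, so 117·x̄_2 = 404·116.35 − (32·111.02 + 58·110.80 + 197·118.25).
= 47005.4 − 33274.29 = 13731.11.
x̄_2 = 13731.11 / 117 = 117.3599... → 117.36.

117.36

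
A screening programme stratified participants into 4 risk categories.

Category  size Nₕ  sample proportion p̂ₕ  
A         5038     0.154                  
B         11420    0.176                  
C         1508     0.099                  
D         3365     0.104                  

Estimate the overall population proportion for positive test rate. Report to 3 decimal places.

Wₕ = Nₕ/N with N = 21331: 0.2362, 0.5354, 0.0707, 0.1578.
p̂_st = 0.2362·0.154 + 0.5354·0.176 + 0.0707·0.099 + 0.1578·0.104 ≈ 0.15400... → 0.154.

0.154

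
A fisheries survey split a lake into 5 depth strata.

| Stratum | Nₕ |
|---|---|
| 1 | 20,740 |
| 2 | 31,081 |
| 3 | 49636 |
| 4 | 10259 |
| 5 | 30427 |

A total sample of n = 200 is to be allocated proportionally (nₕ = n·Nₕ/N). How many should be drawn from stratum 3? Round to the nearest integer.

N = 20740 + 31081 + 49636 + 10259 + 30427 = 142143.
n_3 = 200·49636/142143 = 69.840... → 70.

70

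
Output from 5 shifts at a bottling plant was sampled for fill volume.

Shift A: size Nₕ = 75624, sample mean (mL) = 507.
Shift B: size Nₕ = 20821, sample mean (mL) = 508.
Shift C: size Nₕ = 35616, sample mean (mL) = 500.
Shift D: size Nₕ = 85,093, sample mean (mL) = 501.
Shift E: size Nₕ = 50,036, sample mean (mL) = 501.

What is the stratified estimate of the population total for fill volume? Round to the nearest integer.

134426065

Population total = Σ Nₕ·x̄ₕ (each stratum's size times its mean).
75624·507 + 20821·508 + 35616·500 + 85093·501 + 50036·501 = 38341368 + 10577068 + 17808000 + 42631593 + 25068036 = 134426065.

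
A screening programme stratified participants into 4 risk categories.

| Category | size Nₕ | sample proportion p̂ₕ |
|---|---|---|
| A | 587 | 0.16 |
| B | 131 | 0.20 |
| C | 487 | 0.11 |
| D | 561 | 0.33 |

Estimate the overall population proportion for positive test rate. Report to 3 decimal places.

0.203

N = 587 + 131 + 487 + 561 = 1766.
Overall proportion = Σ (Nₕ/N)·p̂ₕ.
Σ Nₕp̂ₕ = 93.92 + 26.2 + 53.57 + 185.13 = 358.82.
358.82 / 1766 = 0.20318... → 0.203.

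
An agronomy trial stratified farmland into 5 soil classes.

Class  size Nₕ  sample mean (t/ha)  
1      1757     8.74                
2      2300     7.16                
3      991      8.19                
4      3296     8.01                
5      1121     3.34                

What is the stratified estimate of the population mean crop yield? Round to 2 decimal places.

7.40

x̄_st = (Σ Nₕx̄ₕ) / (Σ Nₕ) = (1757·8.74 + 2300·7.16 + 991·8.19 + 3296·8.01 + 1121·3.34) / 9465
= 70085.57 / 9465 = 7.4047... → 7.40.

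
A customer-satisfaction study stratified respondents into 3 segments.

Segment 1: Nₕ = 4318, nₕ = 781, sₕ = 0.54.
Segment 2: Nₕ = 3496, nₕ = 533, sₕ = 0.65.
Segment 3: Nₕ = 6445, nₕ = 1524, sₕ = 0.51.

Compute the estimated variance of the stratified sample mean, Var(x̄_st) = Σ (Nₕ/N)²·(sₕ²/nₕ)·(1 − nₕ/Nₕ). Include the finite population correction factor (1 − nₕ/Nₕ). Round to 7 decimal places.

0.0000951

N = 14259. Term for each stratum: Wₕ²sₕ²/nₕ·(1−nₕ/Nₕ).
Var(x̄_st) = 0.0000280463 + 0.0000403854 + 0.0000266228 = 0.0000950545 → 0.0000951.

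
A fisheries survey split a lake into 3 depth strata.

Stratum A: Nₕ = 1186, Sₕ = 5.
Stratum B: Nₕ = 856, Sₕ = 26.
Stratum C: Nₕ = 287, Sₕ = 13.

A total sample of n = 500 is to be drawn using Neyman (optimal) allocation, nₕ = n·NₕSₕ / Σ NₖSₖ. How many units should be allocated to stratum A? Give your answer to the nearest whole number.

93

A: NₕSₕ = 1186·5 = 5930
B: NₕSₕ = 856·26 = 22256
C: NₕSₕ = 287·13 = 3731
Σ NₕSₕ = 31917.
n_A = 500·5930/31917 = 92.897... → 93.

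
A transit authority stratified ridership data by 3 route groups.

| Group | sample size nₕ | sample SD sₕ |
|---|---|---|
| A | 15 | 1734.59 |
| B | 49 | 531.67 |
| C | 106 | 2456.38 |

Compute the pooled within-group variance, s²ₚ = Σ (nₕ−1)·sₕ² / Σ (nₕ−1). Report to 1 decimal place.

4127190.6

Degrees of freedom: 14 + 48 + 105 = 167.
Σ(nₕ−1)sₕ² = 14·3008802.4681 + 48·282672.9889 + 105·6033802.7044 = 689240821.9826.
s²ₚ = 689240821.9826 / 167 = 4127190.551... → 4127190.6.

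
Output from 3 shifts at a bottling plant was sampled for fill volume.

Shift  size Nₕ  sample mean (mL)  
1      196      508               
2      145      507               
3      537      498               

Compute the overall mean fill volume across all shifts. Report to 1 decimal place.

501.7

N = 878; weights Wₕ = Nₕ/N = (0.2232, 0.1651, 0.6116).
x̄_st = Σ Wₕ·x̄ₕ = 0.2232·508 + 0.1651·507 + 0.6116·498 ≈ 501.719...
→ 501.7.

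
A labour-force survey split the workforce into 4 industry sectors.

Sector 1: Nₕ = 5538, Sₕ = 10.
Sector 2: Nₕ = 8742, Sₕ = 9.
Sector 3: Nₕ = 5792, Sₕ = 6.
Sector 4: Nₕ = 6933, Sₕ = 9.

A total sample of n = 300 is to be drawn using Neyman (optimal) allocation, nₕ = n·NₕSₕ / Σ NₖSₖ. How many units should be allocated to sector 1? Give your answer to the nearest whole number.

72

Σ NₕSₕ = 5538·10 + 8742·9 + 5792·6 + 6933·9 = 231207.
Share for 1: 55380/231207 = 0.23953.
n_1 = 300 × 0.23953 = 71.858... → 72.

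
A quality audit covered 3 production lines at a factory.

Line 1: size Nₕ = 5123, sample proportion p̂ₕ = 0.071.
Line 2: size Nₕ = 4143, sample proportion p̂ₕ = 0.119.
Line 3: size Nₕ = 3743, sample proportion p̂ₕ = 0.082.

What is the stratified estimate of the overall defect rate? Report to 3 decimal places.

N = 5123 + 4143 + 3743 = 13009.
Overall proportion = Σ (Nₕ/N)·p̂ₕ.
Σ Nₕp̂ₕ = 363.733 + 493.017 + 306.926 = 1163.676.
1163.676 / 13009 = 0.08945... → 0.089.

0.089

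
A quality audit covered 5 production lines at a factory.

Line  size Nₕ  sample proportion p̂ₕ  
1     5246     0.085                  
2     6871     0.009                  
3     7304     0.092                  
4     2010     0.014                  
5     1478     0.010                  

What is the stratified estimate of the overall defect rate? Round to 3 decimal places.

0.053

Wₕ = Nₕ/N with N = 22909: 0.2290, 0.2999, 0.3188, 0.0877, 0.0645.
p̂_st = 0.2290·0.085 + 0.2999·0.009 + 0.3188·0.092 + 0.0877·0.014 + 0.0645·0.010 ≈ 0.05337... → 0.053.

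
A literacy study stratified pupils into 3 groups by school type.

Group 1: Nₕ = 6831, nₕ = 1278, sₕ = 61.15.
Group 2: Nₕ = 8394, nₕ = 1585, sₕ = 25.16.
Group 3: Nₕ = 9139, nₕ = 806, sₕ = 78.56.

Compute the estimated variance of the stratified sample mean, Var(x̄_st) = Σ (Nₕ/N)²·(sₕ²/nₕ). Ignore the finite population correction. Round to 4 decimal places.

1.3548

N = 24364; Wₕ = Nₕ/N.
group 1: (6831/24364)²·61.15²/1278 = 0.2300030
group 2: (8394/24364)²·25.16²/1585 = 0.0474059
group 3: (9139/24364)²·78.56²/806 = 1.0773779
Sum = 1.3547869 → 1.3548.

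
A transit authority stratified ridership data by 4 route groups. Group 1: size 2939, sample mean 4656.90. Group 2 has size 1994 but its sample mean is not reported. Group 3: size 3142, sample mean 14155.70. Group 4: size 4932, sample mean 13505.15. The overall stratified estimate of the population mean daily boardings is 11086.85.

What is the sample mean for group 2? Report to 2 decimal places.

Σ Nₕx̄ₕ = N·μ, so 1994·x̄_2 = 13007·11086.85 − (2939·4656.90 + 3142·14155.70 + 4932·13505.15).
= 144206657.95 − 124771238.3 = 19435419.65.
x̄_2 = 19435419.65 / 1994 = 9746.9507... → 9746.95.

9746.95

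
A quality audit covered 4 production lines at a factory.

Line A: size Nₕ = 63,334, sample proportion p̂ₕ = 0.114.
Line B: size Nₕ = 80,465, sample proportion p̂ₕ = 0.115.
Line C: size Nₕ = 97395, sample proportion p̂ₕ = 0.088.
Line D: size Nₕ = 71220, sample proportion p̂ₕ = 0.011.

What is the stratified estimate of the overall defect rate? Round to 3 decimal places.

0.083

Wₕ = Nₕ/N with N = 312414: 0.2027, 0.2576, 0.3117, 0.2280.
p̂_st = 0.2027·0.114 + 0.2576·0.115 + 0.3117·0.088 + 0.2280·0.011 ≈ 0.08267... → 0.083.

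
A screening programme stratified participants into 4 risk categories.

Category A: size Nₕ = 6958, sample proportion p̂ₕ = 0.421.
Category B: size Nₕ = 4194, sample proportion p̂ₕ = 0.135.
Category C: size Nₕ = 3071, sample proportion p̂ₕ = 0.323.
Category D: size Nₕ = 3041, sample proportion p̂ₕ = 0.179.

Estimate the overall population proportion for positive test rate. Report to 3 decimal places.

0.291

Wₕ = Nₕ/N with N = 17264: 0.4030, 0.2429, 0.1779, 0.1761.
p̂_st = 0.4030·0.421 + 0.2429·0.135 + 0.1779·0.323 + 0.1761·0.179 ≈ 0.29146... → 0.291.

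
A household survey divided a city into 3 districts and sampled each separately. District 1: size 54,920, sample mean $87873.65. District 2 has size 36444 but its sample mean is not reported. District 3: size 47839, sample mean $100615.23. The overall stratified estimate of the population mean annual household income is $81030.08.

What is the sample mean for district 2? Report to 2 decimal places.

Σ Nₕx̄ₕ = N·μ, so 36444·x̄_2 = 139203·81030.08 − (54920·87873.65 + 47839·100615.23).
= 11279630226.24 − 9639352845.97 = 1640277380.27.
x̄_2 = 1640277380.27 / 36444 = 45008.1599... → 45008.16.

45008.16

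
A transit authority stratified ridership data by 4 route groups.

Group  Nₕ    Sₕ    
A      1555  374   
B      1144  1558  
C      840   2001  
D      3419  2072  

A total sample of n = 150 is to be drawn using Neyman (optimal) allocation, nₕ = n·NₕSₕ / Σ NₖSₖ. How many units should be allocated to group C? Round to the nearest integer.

23

A: NₕSₕ = 1555·374 = 581570
B: NₕSₕ = 1144·1558 = 1782352
C: NₕSₕ = 840·2001 = 1680840
D: NₕSₕ = 3419·2072 = 7084168
Σ NₕSₕ = 11128930.
n_C = 150·1680840/11128930 = 22.655... → 23.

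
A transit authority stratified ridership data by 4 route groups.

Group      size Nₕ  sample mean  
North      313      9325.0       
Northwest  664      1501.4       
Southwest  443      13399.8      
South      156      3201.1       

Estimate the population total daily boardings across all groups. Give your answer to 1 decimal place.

North: 313·9325.0 = 2918725
Northwest: 664·1501.4 = 996929.6
Southwest: 443·13399.8 = 5936111.4
South: 156·3201.1 = 499371.6
τ̂ = Σ Nₕx̄ₕ = 10351137.6.

10351137.6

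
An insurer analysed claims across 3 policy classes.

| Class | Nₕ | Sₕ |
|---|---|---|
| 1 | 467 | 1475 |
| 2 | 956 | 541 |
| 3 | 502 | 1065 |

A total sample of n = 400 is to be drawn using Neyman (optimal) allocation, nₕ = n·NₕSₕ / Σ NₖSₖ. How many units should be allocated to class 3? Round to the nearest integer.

123

1: NₕSₕ = 467·1475 = 688825
2: NₕSₕ = 956·541 = 517196
3: NₕSₕ = 502·1065 = 534630
Σ NₕSₕ = 1740651.
n_3 = 400·534630/1740651 = 122.857... → 123.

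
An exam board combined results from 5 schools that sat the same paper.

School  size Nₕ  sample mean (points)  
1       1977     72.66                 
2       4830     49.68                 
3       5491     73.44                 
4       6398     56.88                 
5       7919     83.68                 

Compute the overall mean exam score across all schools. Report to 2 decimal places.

x̄_st = (Σ Nₕx̄ₕ) / (Σ Nₕ) = (1977·72.66 + 4830·49.68 + 5491·73.44 + 6398·56.88 + 7919·83.68) / 26615
= 1813442.42 / 26615 = 68.1361... → 68.14.

68.14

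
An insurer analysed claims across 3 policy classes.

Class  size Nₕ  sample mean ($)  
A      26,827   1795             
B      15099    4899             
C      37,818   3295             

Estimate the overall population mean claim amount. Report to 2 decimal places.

3094.09

N = 79744; weights Wₕ = Nₕ/N = (0.3364, 0.1893, 0.4742).
x̄_st = Σ Wₕ·x̄ₕ = 0.3364·1795 + 0.1893·4899 + 0.4742·3295 ≈ 3094.0858...
→ 3094.09.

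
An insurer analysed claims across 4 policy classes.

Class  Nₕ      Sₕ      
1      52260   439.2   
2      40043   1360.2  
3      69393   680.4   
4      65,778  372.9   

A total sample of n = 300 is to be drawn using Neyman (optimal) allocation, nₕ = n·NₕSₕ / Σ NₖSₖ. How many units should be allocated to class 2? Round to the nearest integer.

1: NₕSₕ = 52260·439.2 = 22952592
2: NₕSₕ = 40043·1360.2 = 54466488.6
3: NₕSₕ = 69393·680.4 = 47214997.2
4: NₕSₕ = 65778·372.9 = 24528616.2
Σ NₕSₕ = 149162694.
n_2 = 300·54466488.6/149162694 = 109.544... → 110.

110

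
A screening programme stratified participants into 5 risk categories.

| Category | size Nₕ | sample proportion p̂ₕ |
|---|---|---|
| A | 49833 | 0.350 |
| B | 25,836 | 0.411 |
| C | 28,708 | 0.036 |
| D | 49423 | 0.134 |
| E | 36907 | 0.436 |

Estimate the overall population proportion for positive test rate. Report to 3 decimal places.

Wₕ = Nₕ/N with N = 190707: 0.2613, 0.1355, 0.1505, 0.2592, 0.1935.
p̂_st = 0.2613·0.350 + 0.1355·0.411 + 0.1505·0.036 + 0.2592·0.134 + 0.1935·0.436 ≈ 0.27166... → 0.272.

0.272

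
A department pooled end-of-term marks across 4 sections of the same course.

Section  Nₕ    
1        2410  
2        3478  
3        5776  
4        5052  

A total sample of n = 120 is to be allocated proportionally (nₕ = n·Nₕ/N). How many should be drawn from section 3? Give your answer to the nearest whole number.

41

Share of section 3 = 5776/16716 = 0.34554.
Allocate 120 × 0.34554 = 41.464... → 41.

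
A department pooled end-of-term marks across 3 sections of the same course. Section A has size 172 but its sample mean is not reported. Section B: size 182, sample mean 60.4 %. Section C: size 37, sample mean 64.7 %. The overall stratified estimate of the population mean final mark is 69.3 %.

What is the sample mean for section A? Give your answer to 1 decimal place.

79.7

Σ Nₕx̄ₕ = N·μ, so 172·x̄_A = 391·69.3 − (182·60.4 + 37·64.7).
= 27096.3 − 13386.7 = 13709.6.
x̄_A = 13709.6 / 172 = 79.707... → 79.7.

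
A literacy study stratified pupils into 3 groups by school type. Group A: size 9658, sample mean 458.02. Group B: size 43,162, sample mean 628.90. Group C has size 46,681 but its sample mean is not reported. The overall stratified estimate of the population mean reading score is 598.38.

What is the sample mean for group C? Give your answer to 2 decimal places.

599.20

N = 9658 + 43162 + 46681 = 99501.
Overall total = μ·N = 598.38·99501 = 59539408.38.
Subtract the known strata: 9658·458.02 + 43162·628.90 = 31568138.96.
Remaining total for group C: 59539408.38 − 31568138.96 = 27971269.42.
Divide by its size: 27971269.42 / 46681 = 599.2003... → 599.20.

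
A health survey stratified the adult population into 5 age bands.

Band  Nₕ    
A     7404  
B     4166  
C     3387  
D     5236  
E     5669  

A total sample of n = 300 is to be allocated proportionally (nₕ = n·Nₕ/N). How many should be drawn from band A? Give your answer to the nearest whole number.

Share of band A = 7404/25862 = 0.28629.
Allocate 300 × 0.28629 = 85.887... → 86.

86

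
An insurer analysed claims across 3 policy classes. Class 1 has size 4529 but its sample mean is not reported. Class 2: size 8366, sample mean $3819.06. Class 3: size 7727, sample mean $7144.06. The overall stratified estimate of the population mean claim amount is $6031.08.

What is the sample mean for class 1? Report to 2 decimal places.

N = 4529 + 8366 + 7727 = 20622.
Overall total = μ·N = 6031.08·20622 = 124372931.76.
Subtract the known strata: 8366·3819.06 + 7727·7144.06 = 87152407.58.
Remaining total for class 1: 124372931.76 − 87152407.58 = 37220524.18.
Divide by its size: 37220524.18 / 4529 = 8218.2654... → 8218.27.

8218.27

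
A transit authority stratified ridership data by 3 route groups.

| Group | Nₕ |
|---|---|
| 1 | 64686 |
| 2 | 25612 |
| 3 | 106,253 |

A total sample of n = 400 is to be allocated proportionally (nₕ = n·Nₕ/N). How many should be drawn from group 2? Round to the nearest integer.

52

Share of group 2 = 25612/196551 = 0.13031.
Allocate 400 × 0.13031 = 52.123... → 52.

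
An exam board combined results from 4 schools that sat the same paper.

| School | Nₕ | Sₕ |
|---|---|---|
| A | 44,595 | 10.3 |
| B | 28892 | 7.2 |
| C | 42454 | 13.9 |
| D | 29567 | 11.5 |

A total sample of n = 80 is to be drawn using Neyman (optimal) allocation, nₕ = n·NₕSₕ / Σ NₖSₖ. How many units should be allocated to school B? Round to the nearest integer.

A: NₕSₕ = 44595·10.3 = 459328.5
B: NₕSₕ = 28892·7.2 = 208022.4
C: NₕSₕ = 42454·13.9 = 590110.6
D: NₕSₕ = 29567·11.5 = 340020.5
Σ NₕSₕ = 1597482.
n_B = 80·208022.4/1597482 = 10.418... → 10.

10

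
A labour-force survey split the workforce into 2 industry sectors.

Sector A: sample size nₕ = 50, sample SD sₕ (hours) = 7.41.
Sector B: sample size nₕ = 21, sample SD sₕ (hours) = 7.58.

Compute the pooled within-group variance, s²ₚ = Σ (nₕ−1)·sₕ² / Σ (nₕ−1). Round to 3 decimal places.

A: (50−1)·7.41² = 49·54.9081 = 2690.4969
B: (21−1)·7.58² = 20·57.4564 = 1149.128
Numerator = 3839.6249; denominator = Σ(nₕ−1) = 69.
s²ₚ = 3839.6249/69 = 55.64674... → 55.647.

55.647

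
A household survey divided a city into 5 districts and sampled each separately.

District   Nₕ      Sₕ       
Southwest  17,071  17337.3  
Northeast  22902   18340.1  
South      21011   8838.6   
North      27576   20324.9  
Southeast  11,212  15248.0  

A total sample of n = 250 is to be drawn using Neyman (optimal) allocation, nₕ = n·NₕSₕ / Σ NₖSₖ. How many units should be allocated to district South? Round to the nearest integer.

28

Southwest: NₕSₕ = 17071·17337.3 = 295965048.3
Northeast: NₕSₕ = 22902·18340.1 = 420024970.2
South: NₕSₕ = 21011·8838.6 = 185707824.6
North: NₕSₕ = 27576·20324.9 = 560479442.4
Southeast: NₕSₕ = 11212·15248.0 = 170960576
Σ NₕSₕ = 1633137861.5.
n_South = 250·185707824.6/1633137861.5 = 28.428... → 28.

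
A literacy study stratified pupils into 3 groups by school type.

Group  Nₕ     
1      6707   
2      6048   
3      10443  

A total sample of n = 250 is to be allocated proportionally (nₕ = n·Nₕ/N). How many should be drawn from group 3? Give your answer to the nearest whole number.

Share of group 3 = 10443/23198 = 0.45017.
Allocate 250 × 0.45017 = 112.542... → 113.

113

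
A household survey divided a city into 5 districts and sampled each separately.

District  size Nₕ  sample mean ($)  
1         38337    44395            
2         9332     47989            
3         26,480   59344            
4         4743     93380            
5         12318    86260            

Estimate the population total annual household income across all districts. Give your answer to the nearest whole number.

5226685603

Population total = Σ Nₕ·x̄ₕ (each stratum's size times its mean).
38337·44395 + 9332·47989 + 26480·59344 + 4743·93380 + 12318·86260 = 1701971115 + 447833348 + 1571429120 + 442901340 + 1062550680 = 5226685603.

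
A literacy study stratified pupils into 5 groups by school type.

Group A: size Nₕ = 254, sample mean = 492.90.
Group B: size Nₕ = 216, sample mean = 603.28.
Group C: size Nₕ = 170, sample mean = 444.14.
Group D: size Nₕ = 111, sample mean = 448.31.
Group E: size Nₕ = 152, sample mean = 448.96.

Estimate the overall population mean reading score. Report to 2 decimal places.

x̄_st = (Σ Nₕx̄ₕ) / (Σ Nₕ) = (254·492.90 + 216·603.28 + 170·444.14 + 111·448.31 + 152·448.96) / 903
= 449013.21 / 903 = 497.2461... → 497.25.

497.25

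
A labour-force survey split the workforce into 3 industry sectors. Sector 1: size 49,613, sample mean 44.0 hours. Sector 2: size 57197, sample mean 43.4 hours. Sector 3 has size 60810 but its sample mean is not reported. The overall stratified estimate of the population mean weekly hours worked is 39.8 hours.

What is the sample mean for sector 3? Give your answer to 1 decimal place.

33.0

Σ Nₕx̄ₕ = N·μ, so 60810·x̄_3 = 167620·39.8 − (49613·44.0 + 57197·43.4).
= 6671276 − 4665321.8 = 2005954.2.
x̄_3 = 2005954.2 / 60810 = 32.987... → 33.0.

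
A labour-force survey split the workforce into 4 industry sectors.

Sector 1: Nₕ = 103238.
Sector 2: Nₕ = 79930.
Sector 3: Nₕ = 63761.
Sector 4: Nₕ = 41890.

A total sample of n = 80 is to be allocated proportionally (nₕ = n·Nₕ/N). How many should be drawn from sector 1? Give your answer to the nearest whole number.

Share of sector 1 = 103238/288819 = 0.35745.
Allocate 80 × 0.35745 = 28.596... → 29.

29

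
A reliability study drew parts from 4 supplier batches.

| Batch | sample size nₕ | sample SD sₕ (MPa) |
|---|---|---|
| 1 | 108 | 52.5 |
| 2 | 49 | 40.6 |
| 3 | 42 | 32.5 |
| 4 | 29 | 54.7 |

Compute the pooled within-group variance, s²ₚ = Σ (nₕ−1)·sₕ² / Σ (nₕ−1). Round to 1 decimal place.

2237.2

1: (108−1)·52.5² = 107·2756.25 = 294918.75
2: (49−1)·40.6² = 48·1648.36 = 79121.28
3: (42−1)·32.5² = 41·1056.25 = 43306.25
4: (29−1)·54.7² = 28·2992.09 = 83778.52
Numerator = 501124.8; denominator = Σ(nₕ−1) = 224.
s²ₚ = 501124.8/224 = 2237.164... → 2237.2.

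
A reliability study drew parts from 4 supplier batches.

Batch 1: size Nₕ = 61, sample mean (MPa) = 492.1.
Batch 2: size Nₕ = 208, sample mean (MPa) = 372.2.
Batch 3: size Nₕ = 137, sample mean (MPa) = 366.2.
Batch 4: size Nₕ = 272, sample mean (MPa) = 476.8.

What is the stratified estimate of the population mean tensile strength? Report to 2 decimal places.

423.74

N = 678; weights Wₕ = Nₕ/N = (0.0900, 0.3068, 0.2021, 0.4012).
x̄_st = Σ Wₕ·x̄ₕ = 0.0900·492.1 + 0.3068·372.2 + 0.2021·366.2 + 0.4012·476.8 ≈ 423.7385...
→ 423.74.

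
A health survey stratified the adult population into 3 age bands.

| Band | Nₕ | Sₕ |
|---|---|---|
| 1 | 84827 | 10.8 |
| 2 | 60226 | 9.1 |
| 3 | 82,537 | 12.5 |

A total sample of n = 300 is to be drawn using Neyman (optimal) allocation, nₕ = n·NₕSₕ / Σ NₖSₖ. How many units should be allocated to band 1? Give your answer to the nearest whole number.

110

Σ NₕSₕ = 84827·10.8 + 60226·9.1 + 82537·12.5 = 2495900.7.
Share for 1: 916131.6/2495900.7 = 0.36705.
n_1 = 300 × 0.36705 = 110.116... → 110.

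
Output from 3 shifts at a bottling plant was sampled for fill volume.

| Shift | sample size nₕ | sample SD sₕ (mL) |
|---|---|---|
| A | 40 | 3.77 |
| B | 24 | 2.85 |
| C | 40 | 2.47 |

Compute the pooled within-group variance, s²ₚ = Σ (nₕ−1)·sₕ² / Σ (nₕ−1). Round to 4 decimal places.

9.6936

Degrees of freedom: 39 + 23 + 39 = 101.
Σ(nₕ−1)sₕ² = 39·14.2129 + 23·8.1225 + 39·6.1009 = 979.0557.
s²ₚ = 979.0557 / 101 = 9.693621... → 9.6936.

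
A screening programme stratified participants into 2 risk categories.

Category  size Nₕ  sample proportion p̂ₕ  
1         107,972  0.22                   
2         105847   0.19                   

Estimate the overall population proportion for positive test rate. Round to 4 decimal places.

Wₕ = Nₕ/N with N = 213819: 0.5050, 0.4950.
p̂_st = 0.5050·0.22 + 0.4950·0.19 ≈ 0.205149... → 0.2051.

0.2051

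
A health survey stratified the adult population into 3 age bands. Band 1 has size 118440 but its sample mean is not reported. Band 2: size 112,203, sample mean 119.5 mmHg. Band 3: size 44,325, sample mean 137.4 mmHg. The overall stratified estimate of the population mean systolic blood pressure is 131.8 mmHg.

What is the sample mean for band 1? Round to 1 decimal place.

141.4

Σ Nₕx̄ₕ = N·μ, so 118440·x̄_1 = 274968·131.8 − (112203·119.5 + 44325·137.4).
= 36240782.4 − 19498513.5 = 16742268.9.
x̄_1 = 16742268.9 / 118440 = 141.357... → 141.4.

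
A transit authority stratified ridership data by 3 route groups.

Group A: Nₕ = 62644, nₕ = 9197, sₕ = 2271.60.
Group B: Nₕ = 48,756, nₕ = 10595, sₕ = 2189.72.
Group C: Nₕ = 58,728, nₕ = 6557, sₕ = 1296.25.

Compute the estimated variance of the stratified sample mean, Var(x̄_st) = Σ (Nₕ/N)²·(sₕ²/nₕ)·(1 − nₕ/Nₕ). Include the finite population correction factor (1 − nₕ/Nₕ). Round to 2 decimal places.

N = 170128. Term for each stratum: Wₕ²sₕ²/nₕ·(1−nₕ/Nₕ).
Var(x̄_st) = 64.90360 + 29.09192 + 27.12659 = 121.12210 → 121.12.

121.12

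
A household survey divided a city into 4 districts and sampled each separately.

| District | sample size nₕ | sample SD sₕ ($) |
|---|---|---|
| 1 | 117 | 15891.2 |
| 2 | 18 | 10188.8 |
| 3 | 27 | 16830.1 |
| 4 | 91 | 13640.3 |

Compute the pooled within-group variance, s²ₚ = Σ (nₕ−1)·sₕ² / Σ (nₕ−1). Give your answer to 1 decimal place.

221558494.0

Degrees of freedom: 116 + 17 + 26 + 90 = 249.
Σ(nₕ−1)sₕ² = 116·252530237.44 + 17·103811645.44 + 26·283252266.01 + 90·186057784.09 = 55168064999.88.
s²ₚ = 55168064999.88 / 249 = 221558493.975... → 221558494.0.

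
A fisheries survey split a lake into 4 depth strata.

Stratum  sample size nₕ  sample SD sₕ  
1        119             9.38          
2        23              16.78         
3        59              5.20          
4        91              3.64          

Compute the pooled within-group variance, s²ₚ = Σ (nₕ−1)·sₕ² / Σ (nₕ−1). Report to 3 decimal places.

67.144

Degrees of freedom: 118 + 22 + 58 + 90 = 288.
Σ(nₕ−1)sₕ² = 118·87.9844 + 22·281.5684 + 58·27.04 + 90·13.2496 = 19337.448.
s²ₚ = 19337.448 / 288 = 67.14392... → 67.144.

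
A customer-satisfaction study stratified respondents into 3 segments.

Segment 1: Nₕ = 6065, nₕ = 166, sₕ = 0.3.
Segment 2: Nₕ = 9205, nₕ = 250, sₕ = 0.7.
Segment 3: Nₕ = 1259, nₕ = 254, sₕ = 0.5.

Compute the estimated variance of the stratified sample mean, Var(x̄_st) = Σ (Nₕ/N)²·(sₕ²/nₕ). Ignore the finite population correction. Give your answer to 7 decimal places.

N = 16529; Wₕ = Nₕ/N.
segment 1: (6065/16529)²·0.3²/166 = 0.0000729966
segment 2: (9205/16529)²·0.7²/250 = 0.0006078697
segment 3: (1259/16529)²·0.5²/254 = 0.0000057104
Sum = 0.0006865767 → 0.0006866.

0.0006866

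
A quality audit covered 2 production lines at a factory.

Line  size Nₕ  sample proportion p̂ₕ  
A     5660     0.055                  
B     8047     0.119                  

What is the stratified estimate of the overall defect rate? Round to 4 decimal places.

Wₕ = Nₕ/N with N = 13707: 0.4129, 0.5871.
p̂_st = 0.4129·0.055 + 0.5871·0.119 ≈ 0.092573... → 0.0926.

0.0926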